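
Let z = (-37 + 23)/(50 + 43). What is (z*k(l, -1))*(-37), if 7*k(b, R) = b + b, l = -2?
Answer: -296/93 ≈ -3.1828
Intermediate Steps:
k(b, R) = 2*b/7 (k(b, R) = (b + b)/7 = (2*b)/7 = 2*b/7)
z = -14/93 ≈ -0.15054
(z*k(l, -1))*(-37) = -4*(-2)/93*(-37) = -14/93*(-4/7)*(-37) = (8/93)*(-37) = -296/93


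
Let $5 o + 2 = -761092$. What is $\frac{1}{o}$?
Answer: $- \frac{5}{761094} \approx -6.5695 \cdot 10^{-6}$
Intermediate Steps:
$o = - \frac{761094}{5}$ ($o = - \frac{2}{5} + \frac{1}{5} \left(-761092\right) = - \frac{2}{5} - \frac{761092}{5} = - \frac{761094}{5} \approx -1.5222 \cdot 10^{5}$)
$\frac{1}{o} = \frac{1}{- \frac{761094}{5}} = - \frac{5}{761094}$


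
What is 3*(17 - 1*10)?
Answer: 21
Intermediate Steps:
3*(17 - 1*10) = 3*(17 - 10) = 3*7 = 21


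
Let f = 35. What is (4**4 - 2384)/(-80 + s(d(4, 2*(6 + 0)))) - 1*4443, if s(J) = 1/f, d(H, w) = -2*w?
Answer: -12361477/2799 ≈ -4416.4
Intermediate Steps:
s(J) = 1/35
(4**4 - 2384)/(-80 + s(d(4, 2*(6 + 0)))) - 1*4443 = (4**4 - 2384)/(-80 + 1/35) - 1*4443 = (256 - 2384)/(-2799/35) - 4443 = -2128*(-35/2799) - 4443 = 74480/2799 - 4443 = -12361477/2799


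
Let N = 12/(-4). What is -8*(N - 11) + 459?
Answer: 571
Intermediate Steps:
N = -3 (N = 12*(-1/4) = -3)
-8*(N - 11) + 459 = -8*(-3 - 11) + 459 = -8*(-14) + 459 = 112 + 459 = 571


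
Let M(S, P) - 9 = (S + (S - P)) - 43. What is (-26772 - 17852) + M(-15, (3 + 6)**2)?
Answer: -44769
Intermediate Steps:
M(S, P) = -34 - P + 2*S (M(S, P) = 9 + ((S + (S - P)) - 43) = 9 + ((-P + 2*S) - 43) = 9 + (-43 - P + 2*S) = -34 - P + 2*S)
(-26772 - 17852) + M(-15, (3 + 6)**2) = (-26772 - 17852) + (-34 - (3 + 6)**2 + 2*(-15)) = -44624 + (-34 - 1*9**2 - 30) = -44624 + (-34 - 1*81 - 30) = -44624 + (-34 - 81 - 30) = -44624 - 145 = -44769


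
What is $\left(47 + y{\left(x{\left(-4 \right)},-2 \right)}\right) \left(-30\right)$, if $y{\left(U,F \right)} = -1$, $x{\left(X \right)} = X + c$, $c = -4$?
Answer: $-1380$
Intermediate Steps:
$x{\left(X \right)} = -4 + X$ ($x{\left(X \right)} = X - 4 = -4 + X$)
$\left(47 + y{\left(x{\left(-4 \right)},-2 \right)}\right) \left(-30\right) = \left(47 - 1\right) \left(-30\right) = 46 \left(-30\right) = -1380$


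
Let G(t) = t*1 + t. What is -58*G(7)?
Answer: -812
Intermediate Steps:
G(t) = 2*t (G(t) = t + t = 2*t)
-58*G(7) = -116*7 = -58*14 = -812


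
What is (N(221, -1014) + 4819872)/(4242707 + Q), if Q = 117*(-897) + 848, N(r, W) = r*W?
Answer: 2297889/2069303 ≈ 1.1105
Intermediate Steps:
N(r, W) = W*r
Q = -104101 (Q = -104949 + 848 = -104101)
(N(221, -1014) + 4819872)/(4242707 + Q) = (-1014*221 + 4819872)/(4242707 - 104101) = (-224094 + 4819872)/4138606 = 4595778*(1/4138606) = 2297889/2069303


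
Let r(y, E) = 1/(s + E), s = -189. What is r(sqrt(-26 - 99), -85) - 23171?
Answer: -6348855/274 ≈ -23171.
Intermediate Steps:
r(y, E) = 1/(-189 + E)
r(sqrt(-26 - 99), -85) - 23171 = 1/(-189 - 85) - 23171 = 1/(-274) - 23171 = -1/274 - 23171 = -6348855/274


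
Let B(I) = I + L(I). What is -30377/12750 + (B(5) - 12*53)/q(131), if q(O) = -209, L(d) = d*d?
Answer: 1377707/2664750 ≈ 0.51701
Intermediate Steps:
L(d) = d²
B(I) = I + I²
-30377/12750 + (B(5) - 12*53)/q(131) = -30377/12750 + (5*(1 + 5) - 12*53)/(-209) = -30377*1/12750 + (5*6 - 636)*(-1/209) = -30377/12750 + (30 - 636)*(-1/209) = -30377/12750 - 606*(-1/209) = -30377/12750 + 606/209 = 1377707/2664750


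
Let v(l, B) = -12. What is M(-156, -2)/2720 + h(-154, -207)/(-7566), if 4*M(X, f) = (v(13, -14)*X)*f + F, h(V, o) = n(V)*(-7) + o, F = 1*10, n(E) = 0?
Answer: -2166607/6859840 ≈ -0.31584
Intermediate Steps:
F = 10
h(V, o) = o (h(V, o) = 0*(-7) + o = 0 + o = o)
M(X, f) = 5/2 - 3*X*f (M(X, f) = ((-12*X)*f + 10)/4 = (-12*X*f + 10)/4 = (10 - 12*X*f)/4 = 5/2 - 3*X*f)
M(-156, -2)/2720 + h(-154, -207)/(-7566) = (5/2 - 3*(-156)*(-2))/2720 - 207/(-7566) = (5/2 - 936)*(1/2720) - 207*(-1/7566) = -1867/2*1/2720 + 69/2522 = -1867/5440 + 69/2522 = -2166607/6859840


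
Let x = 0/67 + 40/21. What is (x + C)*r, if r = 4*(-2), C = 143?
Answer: -24344/21 ≈ -1159.2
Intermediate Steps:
x = 40/21 (x = 0*(1/67) + 40*(1/21) = 0 + 40/21 = 40/21 ≈ 1.9048)
r = -8
(x + C)*r = (40/21 + 143)*(-8) = (3043/21)*(-8) = -24344/21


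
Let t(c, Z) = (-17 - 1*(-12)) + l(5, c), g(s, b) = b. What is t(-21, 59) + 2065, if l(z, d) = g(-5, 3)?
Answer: 2063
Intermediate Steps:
l(z, d) = 3
t(c, Z) = -2 (t(c, Z) = (-17 - 1*(-12)) + 3 = (-17 + 12) + 3 = -5 + 3 = -2)
t(-21, 59) + 2065 = -2 + 2065 = 2063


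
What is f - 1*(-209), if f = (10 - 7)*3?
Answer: 218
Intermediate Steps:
f = 9 (f = 3*3 = 9)
f - 1*(-209) = 9 - 1*(-209) = 9 + 209 = 218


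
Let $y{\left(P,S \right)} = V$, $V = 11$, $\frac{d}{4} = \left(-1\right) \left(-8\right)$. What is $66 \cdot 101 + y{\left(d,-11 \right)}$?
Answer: $6677$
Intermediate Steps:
$d = 32$ ($d = 4 \left(\left(-1\right) \left(-8\right)\right) = 4 \cdot 8 = 32$)
$y{\left(P,S \right)} = 11$
$66 \cdot 101 + y{\left(d,-11 \right)} = 66 \cdot 101 + 11 = 6666 + 11 = 6677$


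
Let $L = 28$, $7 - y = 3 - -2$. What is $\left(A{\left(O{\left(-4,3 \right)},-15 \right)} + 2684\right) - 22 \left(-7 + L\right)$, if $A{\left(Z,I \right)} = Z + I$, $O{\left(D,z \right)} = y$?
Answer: $2209$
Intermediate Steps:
$y = 2$ ($y = 7 - \left(3 - -2\right) = 7 - \left(3 + 2\right) = 7 - 5 = 2$)
$O{\left(D,z \right)} = 2$
$A{\left(Z,I \right)} = I + Z$
$\left(A{\left(O{\left(-4,3 \right)},-15 \right)} + 2684\right) - 22 \left(-7 + L\right) = \left(\left(-15 + 2\right) + 2684\right) - 22 \left(-7 + 28\right) = \left(-13 + 2684\right) - 462 = 2671 - 462 = 2209$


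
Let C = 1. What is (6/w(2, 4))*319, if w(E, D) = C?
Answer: 1914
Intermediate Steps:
w(E, D) = 1
(6/w(2, 4))*319 = (6/1)*319 = (6*1)*319 = 6*319 = 1914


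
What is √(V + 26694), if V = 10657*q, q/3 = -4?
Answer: I*√101190 ≈ 318.1*I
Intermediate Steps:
q = -12 (q = 3*(-4) = -12)
V = -127884 (V = 10657*(-12) = -127884)
√(V + 26694) = √(-127884 + 26694) = √(-101190) = I*√101190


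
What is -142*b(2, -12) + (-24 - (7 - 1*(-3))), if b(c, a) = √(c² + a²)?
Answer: -34 - 284*√37 ≈ -1761.5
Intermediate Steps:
b(c, a) = √(a² + c²)
-142*b(2, -12) + (-24 - (7 - 1*(-3))) = -142*√((-12)² + 2²) + (-24 - (7 - 1*(-3))) = -142*√(144 + 4) + (-24 - (7 + 3)) = -284*√37 + (-24 - 1*10) = -284*√37 + (-24 - 10) = -284*√37 - 34 = -34 - 284*√37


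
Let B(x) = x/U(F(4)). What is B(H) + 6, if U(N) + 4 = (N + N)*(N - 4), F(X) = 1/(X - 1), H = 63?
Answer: -219/58 ≈ -3.7759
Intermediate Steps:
F(X) = 1/(-1 + X)
U(N) = -4 + 2*N*(-4 + N) (U(N) = -4 + (N + N)*(N - 4) = -4 + (2*N)*(-4 + N) = -4 + 2*N*(-4 + N))
B(x) = -9*x/58 (B(x) = x/(-4 - 8/(-1 + 4) + 2*(1/(-1 + 4))²) = x/(-4 - 8/3 + 2*(1/3)²) = x/(-4 - 8*⅓ + 2*(⅓)²) = x/(-4 - 8/3 + 2*(⅑)) = x/(-4 - 8/3 + 2/9) = x/(-58/9) = x*(-9/58) = -9*x/58)
B(H) + 6 = -9/58*63 + 6 = -567/58 + 6 = -219/58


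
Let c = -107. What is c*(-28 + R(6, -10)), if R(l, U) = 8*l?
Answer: -2140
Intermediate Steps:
c*(-28 + R(6, -10)) = -107*(-28 + 8*6) = -107*(-28 + 48) = -107*20 = -2140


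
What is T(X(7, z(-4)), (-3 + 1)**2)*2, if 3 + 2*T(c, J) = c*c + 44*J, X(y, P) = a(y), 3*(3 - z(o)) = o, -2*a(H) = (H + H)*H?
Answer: 2574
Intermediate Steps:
a(H) = -H**2 (a(H) = -(H + H)*H/2 = -2*H*H/2 = -H**2)
z(o) = 3 - o/3
X(y, P) = -y**2
T(c, J) = -3/2 + c**2/2 + 22*J (T(c, J) = -3/2 + (c*c + 44*J)/2 = -3/2 + (c**2 + 44*J)/2 = -3/2 + (c**2/2 + 22*J) = -3/2 + c**2/2 + 22*J)
T(X(7, z(-4)), (-3 + 1)**2)*2 = (-3/2 + (-1*7**2)**2/2 + 22*(-3 + 1)**2)*2 = (-3/2 + (-1*49)**2/2 + 22*(-2)**2)*2 = (-3/2 + (1/2)*(-49)**2 + 22*4)*2 = (-3/2 + (1/2)*2401 + 88)*2 = (-3/2 + 2401/2 + 88)*2 = 1287*2 = 2574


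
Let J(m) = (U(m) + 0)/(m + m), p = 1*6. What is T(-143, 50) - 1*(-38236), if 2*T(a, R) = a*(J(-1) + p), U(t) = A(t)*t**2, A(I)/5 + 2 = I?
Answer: 149083/4 ≈ 37271.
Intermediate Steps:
A(I) = -10 + 5*I
U(t) = t**2*(-10 + 5*t) (U(t) = (-10 + 5*t)*t**2 = t**2*(-10 + 5*t))
p = 6
J(m) = 5*m*(-2 + m)/2 (J(m) = (5*m**2*(-2 + m) + 0)/(m + m) = (5*m**2*(-2 + m))/((2*m)) = (5*m**2*(-2 + m))*(1/(2*m)) = 5*m*(-2 + m)/2)
T(a, R) = 27*a/4 (T(a, R) = (a*((5/2)*(-1)*(-2 - 1) + 6))/2 = (a*((5/2)*(-1)*(-3) + 6))/2 = (a*(15/2 + 6))/2 = (a*(27/2))/2 = (27*a/2)/2 = 27*a/4)
T(-143, 50) - 1*(-38236) = (27/4)*(-143) - 1*(-38236) = -3861/4 + 38236 = 149083/4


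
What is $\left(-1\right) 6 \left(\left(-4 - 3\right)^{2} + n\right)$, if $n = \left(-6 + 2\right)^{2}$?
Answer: $-390$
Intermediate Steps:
$n = 16$ ($n = \left(-4\right)^{2} = 16$)
$\left(-1\right) 6 \left(\left(-4 - 3\right)^{2} + n\right) = \left(-1\right) 6 \left(\left(-4 - 3\right)^{2} + 16\right) = - 6 \left(\left(-7\right)^{2} + 16\right) = - 6 \left(49 + 16\right) = \left(-6\right) 65 = -390$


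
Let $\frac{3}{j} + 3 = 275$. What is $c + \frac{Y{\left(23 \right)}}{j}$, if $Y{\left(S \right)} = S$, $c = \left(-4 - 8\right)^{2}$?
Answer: $\frac{6688}{3} \approx 2229.3$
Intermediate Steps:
$c = 144$ ($c = \left(-12\right)^{2} = 144$)
$j = \frac{3}{272}$ ($j = \frac{3}{-3 + 275} = \frac{3}{272} \approx 0.011029$)
$c + \frac{Y{\left(23 \right)}}{j} = 144 + \frac{23}{\frac{3}{272}} = 144 + 23 \cdot \frac{272}{3} = 144 + \frac{6256}{3} = \frac{6688}{3}$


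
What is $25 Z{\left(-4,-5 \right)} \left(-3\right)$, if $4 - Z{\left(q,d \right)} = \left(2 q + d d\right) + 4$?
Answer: $1275$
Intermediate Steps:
$Z{\left(q,d \right)} = - d^{2} - 2 q$ ($Z{\left(q,d \right)} = 4 - \left(\left(2 q + d d\right) + 4\right) = 4 - \left(\left(2 q + d^{2}\right) + 4\right) = 4 - \left(\left(d^{2} + 2 q\right) + 4\right) = 4 - \left(4 + d^{2} + 2 q\right) = - d^{2} - 2 q$)
$25 Z{\left(-4,-5 \right)} \left(-3\right) = 25 \left(- \left(-5\right)^{2} - -8\right) \left(-3\right) = 25 \left(\left(-1\right) 25 + 8\right) \left(-3\right) = 25 \left(-25 + 8\right) \left(-3\right) = 25 \left(-17\right) \left(-3\right) = \left(-425\right) \left(-3\right) = 1275$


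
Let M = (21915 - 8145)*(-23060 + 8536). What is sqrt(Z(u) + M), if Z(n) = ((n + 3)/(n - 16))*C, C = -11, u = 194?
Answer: I*sqrt(6336657174046)/178 ≈ 14142.0*I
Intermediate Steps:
Z(n) = -11*(3 + n)/(-16 + n) (Z(n) = ((n + 3)/(n - 16))*(-11) = ((3 + n)/(-16 + n))*(-11) = -11*(3 + n)/(-16 + n))
M = -199995480 (M = 13770*(-14524) = -199995480)
sqrt(Z(u) + M) = sqrt(11*(-3 - 1*194)/(-16 + 194) - 199995480) = sqrt(11*(-3 - 194)/178 - 199995480) = sqrt(11*(1/178)*(-197) - 199995480) = sqrt(-2167/178 - 199995480) = sqrt(-35599197607/178) = I*sqrt(6336657174046)/178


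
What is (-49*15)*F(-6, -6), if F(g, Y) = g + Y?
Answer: 8820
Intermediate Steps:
F(g, Y) = Y + g
(-49*15)*F(-6, -6) = (-49*15)*(-6 - 6) = -735*(-12) = 8820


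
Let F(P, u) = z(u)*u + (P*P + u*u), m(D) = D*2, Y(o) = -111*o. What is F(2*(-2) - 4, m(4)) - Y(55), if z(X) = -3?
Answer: 6209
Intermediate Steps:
m(D) = 2*D
F(P, u) = P² + u² - 3*u (F(P, u) = -3*u + (P*P + u*u) = -3*u + (P² + u²) = P² + u² - 3*u)
F(2*(-2) - 4, m(4)) - Y(55) = ((2*(-2) - 4)² + (2*4)² - 6*4) - (-111)*55 = ((-4 - 4)² + 8² - 3*8) - 1*(-6105) = ((-8)² + 64 - 24) + 6105 = (64 + 64 - 24) + 6105 = 104 + 6105 = 6209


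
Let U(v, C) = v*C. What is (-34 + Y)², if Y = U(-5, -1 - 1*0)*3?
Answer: 361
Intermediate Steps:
U(v, C) = C*v
Y = 15 (Y = ((-1 - 1*0)*(-5))*3 = ((-1 + 0)*(-5))*3 = -1*(-5)*3 = 5*3 = 15)
(-34 + Y)² = (-34 + 15)² = (-19)² = 361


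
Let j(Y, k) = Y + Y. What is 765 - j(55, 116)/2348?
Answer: 898055/1174 ≈ 764.95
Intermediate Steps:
j(Y, k) = 2*Y
765 - j(55, 116)/2348 = 765 - 2*55/2348 = 765 - 110/2348 = 765 - 1*55/1174 = 765 - 55/1174 = 898055/1174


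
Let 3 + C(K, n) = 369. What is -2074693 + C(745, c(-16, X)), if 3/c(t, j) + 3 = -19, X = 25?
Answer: -2074327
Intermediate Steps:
c(t, j) = -3/22 (c(t, j) = 3/(-3 - 19) = 3/(-22) = 3*(-1/22) = -3/22)
C(K, n) = 366 (C(K, n) = -3 + 369 = 366)
-2074693 + C(745, c(-16, X)) = -2074693 + 366 = -2074327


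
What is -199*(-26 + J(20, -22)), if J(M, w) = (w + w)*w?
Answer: -187458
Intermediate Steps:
J(M, w) = 2*w**2 (J(M, w) = (2*w)*w = 2*w**2)
-199*(-26 + J(20, -22)) = -199*(-26 + 2*(-22)**2) = -199*(-26 + 2*484) = -199*(-26 + 968) = -199*942 = -187458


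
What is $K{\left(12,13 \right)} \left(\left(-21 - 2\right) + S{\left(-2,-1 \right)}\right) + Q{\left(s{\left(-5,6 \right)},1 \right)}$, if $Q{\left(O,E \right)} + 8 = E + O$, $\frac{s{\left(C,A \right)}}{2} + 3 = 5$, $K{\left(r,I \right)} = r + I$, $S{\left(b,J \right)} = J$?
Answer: $-603$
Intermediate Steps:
$K{\left(r,I \right)} = I + r$
$s{\left(C,A \right)} = 4$ ($s{\left(C,A \right)} = -6 + 2 \cdot 5 = -6 + 10 = 4$)
$Q{\left(O,E \right)} = -8 + E + O$ ($Q{\left(O,E \right)} = -8 + \left(E + O\right) = -8 + E + O$)
$K{\left(12,13 \right)} \left(\left(-21 - 2\right) + S{\left(-2,-1 \right)}\right) + Q{\left(s{\left(-5,6 \right)},1 \right)} = \left(13 + 12\right) \left(\left(-21 - 2\right) - 1\right) + \left(-8 + 1 + 4\right) = 25 \left(-23 - 1\right) - 3 = 25 \left(-24\right) - 3 = -600 - 3 = -603$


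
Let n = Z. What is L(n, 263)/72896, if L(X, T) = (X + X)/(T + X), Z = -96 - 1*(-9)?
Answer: -87/6414848 ≈ -1.3562e-5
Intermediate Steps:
Z = -87 (Z = -96 + 9 = -87)
n = -87
L(X, T) = 2*X/(T + X) (L(X, T) = (2*X)/(T + X) = 2*X/(T + X))
L(n, 263)/72896 = (2*(-87)/(263 - 87))/72896 = (2*(-87)/176)*(1/72896) = (2*(-87)*(1/176))*(1/72896) = -87/88*1/72896 = -87/6414848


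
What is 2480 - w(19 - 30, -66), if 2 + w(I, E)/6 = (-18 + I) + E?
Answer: 3062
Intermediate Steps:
w(I, E) = -120 + 6*E + 6*I (w(I, E) = -12 + 6*((-18 + I) + E) = -12 + 6*(-18 + E + I) = -12 + (-108 + 6*E + 6*I) = -120 + 6*E + 6*I)
2480 - w(19 - 30, -66) = 2480 - (-120 + 6*(-66) + 6*(19 - 30)) = 2480 - (-120 - 396 + 6*(-11)) = 2480 - (-120 - 396 - 66) = 2480 - 1*(-582) = 2480 + 582 = 3062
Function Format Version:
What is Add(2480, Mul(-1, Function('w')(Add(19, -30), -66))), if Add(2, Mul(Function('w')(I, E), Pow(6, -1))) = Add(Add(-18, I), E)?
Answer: 3062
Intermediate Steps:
Function('w')(I, E) = Add(-120, Mul(6, E), Mul(6, I)) (Function('w')(I, E) = Add(-12, Mul(6, Add(Add(-18, I), E))) = Add(-12, Mul(6, Add(-18, E, I))) = Add(-12, Add(-108, Mul(6, E), Mul(6, I))) = Add(-120, Mul(6, E), Mul(6, I)))
Add(2480, Mul(-1, Function('w')(Add(19, -30), -66))) = Add(2480, Mul(-1, Add(-120, Mul(6, -66), Mul(6, Add(19, -30))))) = Add(2480, Mul(-1, Add(-120, -396, Mul(6, -11)))) = Add(2480, Mul(-1, Add(-120, -396, -66))) = Add(2480, Mul(-1, -582)) = Add(2480, 582) = 3062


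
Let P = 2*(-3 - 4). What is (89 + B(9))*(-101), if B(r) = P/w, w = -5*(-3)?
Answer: -133421/15 ≈ -8894.7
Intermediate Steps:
w = 15
P = -14 (P = 2*(-7) = -14)
B(r) = -14/15
(89 + B(9))*(-101) = (89 - 14/15)*(-101) = (1321/15)*(-101) = -133421/15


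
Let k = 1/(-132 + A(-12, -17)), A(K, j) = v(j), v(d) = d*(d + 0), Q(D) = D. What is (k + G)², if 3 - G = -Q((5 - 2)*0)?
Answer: 222784/24649 ≈ 9.0383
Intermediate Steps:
v(d) = d² (v(d) = d*d = d²)
A(K, j) = j²
k = 1/157 (k = 1/(-132 + (-17)²) = 1/(-132 + 289) = 1/157 ≈ 0.0063694)
G = 3 (G = 3 - (-1)*(5 - 2)*0 = 3 - (-1)*3*0 = 3 - (-1)*0 = 3 - 1*0 = 3 + 0 = 3)
(k + G)² = (1/157 + 3)² = (472/157)² = 222784/24649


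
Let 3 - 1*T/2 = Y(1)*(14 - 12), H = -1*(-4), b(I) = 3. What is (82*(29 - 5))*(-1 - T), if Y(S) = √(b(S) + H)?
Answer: -13776 + 7872*√7 ≈ 7051.4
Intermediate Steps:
H = 4
Y(S) = √7 (Y(S) = √(3 + 4) = √7)
T = 6 - 4*√7 (T = 6 - 2*√7*(14 - 12) = 6 - 2*√7*2 = 6 - 4*√7 ≈ -4.5830)
(82*(29 - 5))*(-1 - T) = (82*(29 - 5))*(-1 - (6 - 4*√7)) = (82*24)*(-1 + (-6 + 4*√7)) = 1968*(-7 + 4*√7) = -13776 + 7872*√7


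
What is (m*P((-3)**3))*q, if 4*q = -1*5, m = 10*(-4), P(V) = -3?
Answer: -150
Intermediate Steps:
m = -40
q = -5/4 (q = (-1*5)/4 = (1/4)*(-5) = -5/4 ≈ -1.2500)
(m*P((-3)**3))*q = -40*(-3)*(-5/4) = 120*(-5/4) = -150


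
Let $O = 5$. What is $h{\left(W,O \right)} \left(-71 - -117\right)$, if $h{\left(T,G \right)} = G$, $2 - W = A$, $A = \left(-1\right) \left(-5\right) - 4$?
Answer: $230$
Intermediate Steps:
$A = 1$ ($A = 5 - 4 = 1$)
$W = 1$ ($W = 2 - 1 = 1$)
$h{\left(W,O \right)} \left(-71 - -117\right) = 5 \left(-71 - -117\right) = 5 \left(-71 + 117\right) = 5 \cdot 46 = 230$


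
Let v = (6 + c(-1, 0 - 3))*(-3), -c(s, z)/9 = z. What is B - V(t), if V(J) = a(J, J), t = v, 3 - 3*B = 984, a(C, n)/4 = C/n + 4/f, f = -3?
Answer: -977/3 ≈ -325.67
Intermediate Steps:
c(s, z) = -9*z
a(C, n) = -16/3 + 4*C/n (a(C, n) = 4*(C/n + 4/(-3)) = 4*(C/n + 4*(-⅓)) = 4*(C/n - 4/3) = 4*(-4/3 + C/n) = -16/3 + 4*C/n)
B = -327 (B = 1 - ⅓*984 = 1 - 328 = -327)
v = -99 (v = (6 - 9*(0 - 3))*(-3) = (6 - 9*(-3))*(-3) = (6 + 27)*(-3) = 33*(-3) = -99)
t = -99
V(J) = -4/3 (V(J) = -16/3 + 4*J/J = -16/3 + 4 = -4/3)
B - V(t) = -327 - 1*(-4/3) = -327 + 4/3 = -977/3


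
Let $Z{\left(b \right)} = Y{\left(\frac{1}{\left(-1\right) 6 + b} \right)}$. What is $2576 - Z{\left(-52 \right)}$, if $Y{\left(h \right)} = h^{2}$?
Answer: $\frac{8665663}{3364} \approx 2576.0$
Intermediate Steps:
$Z{\left(b \right)} = \frac{1}{\left(-6 + b\right)^{2}}$ ($Z{\left(b \right)} = \left(\frac{1}{\left(-1\right) 6 + b}\right)^{2} = \left(\frac{1}{-6 + b}\right)^{2} = \frac{1}{\left(-6 + b\right)^{2}}$)
$2576 - Z{\left(-52 \right)} = 2576 - \frac{1}{\left(-6 - 52\right)^{2}} = 2576 - \frac{1}{3364} = \frac{8665663}{3364}$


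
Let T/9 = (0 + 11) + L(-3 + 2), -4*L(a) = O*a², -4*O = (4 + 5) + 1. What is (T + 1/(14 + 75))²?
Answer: 5550399001/506944 ≈ 10949.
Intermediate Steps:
O = -5/2 (O = -((4 + 5) + 1)/4 = -(9 + 1)/4 = -¼*10 = -5/2 ≈ -2.5000)
L(a) = 5*a²/8 (L(a) = -(-5)*a²/8 = 5*a²/8)
T = 837/8 (T = 9*((0 + 11) + 5*(-3 + 2)²/8) = 9*(11 + (5/8)*(-1)²) = 9*(11 + (5/8)*1) = 9*(11 + 5/8) = 9*(93/8) = 837/8 ≈ 104.63)
(T + 1/(14 + 75))² = (837/8 + 1/(14 + 75))² = (837/8 + 1/89)² = (74501/712)² = 5550399001/506944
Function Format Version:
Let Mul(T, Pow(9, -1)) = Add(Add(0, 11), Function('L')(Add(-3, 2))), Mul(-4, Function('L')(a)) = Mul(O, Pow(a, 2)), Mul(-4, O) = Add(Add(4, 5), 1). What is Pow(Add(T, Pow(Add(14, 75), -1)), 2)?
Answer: Rational(5550399001, 506944) ≈ 10949.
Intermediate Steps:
O = Rational(-5, 2) (O = Mul(Rational(-1, 4), Add(Add(4, 5), 1)) = Mul(Rational(-1, 4), Add(9, 1)) = Mul(Rational(-1, 4), 10) = Rational(-5, 2) ≈ -2.5000)
Function('L')(a) = Mul(Rational(5, 8), Pow(a, 2)) (Function('L')(a) = Mul(Rational(-1, 4), Mul(Rational(-5, 2), Pow(a, 2))) = Mul(Rational(5, 8), Pow(a, 2)))
T = Rational(837, 8) (T = Mul(9, Add(Add(0, 11), Mul(Rational(5, 8), Pow(Add(-3, 2), 2)))) = Mul(9, Add(11, Mul(Rational(5, 8), Pow(-1, 2)))) = Mul(9, Add(11, Mul(Rational(5, 8), 1))) = Mul(9, Add(11, Rational(5, 8))) = Mul(9, Rational(93, 8)) = Rational(837, 8) ≈ 104.63)
Pow(Add(T, Pow(Add(14, 75), -1)), 2) = Pow(Add(Rational(837, 8), Pow(Add(14, 75), -1)), 2) = Pow(Add(Rational(837, 8), Pow(89, -1)), 2) = Pow(Add(Rational(837, 8), Rational(1, 89)), 2) = Pow(Rational(74501, 712), 2) = Rational(5550399001, 506944)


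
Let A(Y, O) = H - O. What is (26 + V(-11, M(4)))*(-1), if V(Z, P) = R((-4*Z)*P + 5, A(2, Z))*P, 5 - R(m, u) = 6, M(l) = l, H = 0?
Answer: -22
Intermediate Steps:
A(Y, O) = -O (A(Y, O) = 0 - O = -O)
R(m, u) = -1 (R(m, u) = 5 - 1*6 = 5 - 6 = -1)
V(Z, P) = -P
(26 + V(-11, M(4)))*(-1) = (26 - 1*4)*(-1) = (26 - 4)*(-1) = 22*(-1) = -22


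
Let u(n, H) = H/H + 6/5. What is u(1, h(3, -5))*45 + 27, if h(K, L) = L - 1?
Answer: 126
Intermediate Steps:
h(K, L) = -1 + L
u(n, H) = 11/5 (u(n, H) = 1 + 6*(1/5) = 1 + 6/5 = 11/5)
u(1, h(3, -5))*45 + 27 = (11/5)*45 + 27 = 99 + 27 = 126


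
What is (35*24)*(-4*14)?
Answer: -47040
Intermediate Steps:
(35*24)*(-4*14) = 840*(-56) = -47040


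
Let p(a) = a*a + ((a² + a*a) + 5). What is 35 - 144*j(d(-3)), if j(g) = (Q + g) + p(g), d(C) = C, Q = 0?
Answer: -4141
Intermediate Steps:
p(a) = 5 + 3*a² (p(a) = a² + ((a² + a²) + 5) = a² + (2*a² + 5) = a² + (5 + 2*a²) = 5 + 3*a²)
j(g) = 5 + g + 3*g² (j(g) = (0 + g) + (5 + 3*g²) = g + (5 + 3*g²) = 5 + g + 3*g²)
35 - 144*j(d(-3)) = 35 - 144*(5 - 3 + 3*(-3)²) = 35 - 144*(5 - 3 + 3*9) = 35 - 144*(5 - 3 + 27) = 35 - 144*29 = 35 - 4176 = -4141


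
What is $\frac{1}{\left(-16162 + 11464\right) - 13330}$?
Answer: $- \frac{1}{18028} \approx -5.5469 \cdot 10^{-5}$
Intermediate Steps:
$\frac{1}{\left(-16162 + 11464\right) - 13330} = \frac{1}{-4698 - 13330} = \frac{1}{-18028} = - \frac{1}{18028}$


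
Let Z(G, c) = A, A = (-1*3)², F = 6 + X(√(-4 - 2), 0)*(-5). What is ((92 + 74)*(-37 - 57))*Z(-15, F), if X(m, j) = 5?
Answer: -140436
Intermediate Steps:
F = -19 (F = 6 + 5*(-5) = 6 - 25 = -19)
A = 9 (A = (-3)² = 9)
Z(G, c) = 9
((92 + 74)*(-37 - 57))*Z(-15, F) = ((92 + 74)*(-37 - 57))*9 = (166*(-94))*9 = -15604*9 = -140436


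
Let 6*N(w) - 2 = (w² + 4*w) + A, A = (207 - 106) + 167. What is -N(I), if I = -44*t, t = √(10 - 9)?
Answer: -1015/3 ≈ -338.33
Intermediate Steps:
t = 1 (t = √1 = 1)
I = -44 (I = -44*1 = -44)
A = 268 (A = 101 + 167 = 268)
N(w) = 45 + w²/6 + 2*w/3 (N(w) = ⅓ + ((w² + 4*w) + 268)/6 = ⅓ + (268 + w² + 4*w)/6 = ⅓ + (134/3 + w²/6 + 2*w/3) = 45 + w²/6 + 2*w/3)
-N(I) = -(45 + (⅙)*(-44)² + (⅔)*(-44)) = -(45 + (⅙)*1936 - 88/3) = -(45 + 968/3 - 88/3) = -1*1015/3 = -1015/3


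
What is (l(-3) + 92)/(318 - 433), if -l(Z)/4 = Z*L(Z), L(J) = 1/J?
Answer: -88/115 ≈ -0.76522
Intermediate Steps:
l(Z) = -4 (l(Z) = -4*Z/Z = -4*1 = -4)
(l(-3) + 92)/(318 - 433) = (-4 + 92)/(318 - 433) = 88/(-115) = 88*(-1/115) = -88/115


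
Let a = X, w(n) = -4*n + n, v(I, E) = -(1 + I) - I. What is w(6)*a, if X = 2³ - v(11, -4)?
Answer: -558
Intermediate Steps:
v(I, E) = -1 - 2*I (v(I, E) = (-1 - I) - I = -1 - 2*I)
w(n) = -3*n
X = 31 (X = 2³ - (-1 - 2*11) = 8 - (-1 - 22) = 8 - 1*(-23) = 8 + 23 = 31)
a = 31
w(6)*a = -3*6*31 = -18*31 = -558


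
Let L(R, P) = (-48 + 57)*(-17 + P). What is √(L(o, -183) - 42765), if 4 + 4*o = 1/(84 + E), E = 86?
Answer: I*√44565 ≈ 211.1*I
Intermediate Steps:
o = -679/680 (o = -1 + 1/(4*(84 + 86)) = -1 + (¼)/170 = -1 + (¼)*(1/170) = -1 + 1/680 = -679/680 ≈ -0.99853)
L(R, P) = -153 + 9*P (L(R, P) = 9*(-17 + P) = -153 + 9*P)
√(L(o, -183) - 42765) = √((-153 + 9*(-183)) - 42765) = √((-153 - 1647) - 42765) = √(-1800 - 42765) = √(-44565) = I*√44565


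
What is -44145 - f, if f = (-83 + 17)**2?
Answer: -48501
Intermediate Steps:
f = 4356 (f = (-66)**2 = 4356)
-44145 - f = -44145 - 1*4356 = -44145 - 4356 = -48501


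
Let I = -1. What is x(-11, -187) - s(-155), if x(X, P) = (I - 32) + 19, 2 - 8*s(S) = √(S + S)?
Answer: -57/4 + I*√310/8 ≈ -14.25 + 2.2009*I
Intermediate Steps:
s(S) = ¼ - √2*√S/8 (s(S) = ¼ - √(S + S)/8 = ¼ - √2*√S/8)
x(X, P) = -14 (x(X, P) = (-1 - 32) + 19 = -33 + 19 = -14)
x(-11, -187) - s(-155) = -14 - (¼ - √2*√(-155)/8) = -14 - (¼ - √2*I*√155/8) = -14 - (¼ - I*√310/8) = -14 + (-¼ + I*√310/8) = -57/4 + I*√310/8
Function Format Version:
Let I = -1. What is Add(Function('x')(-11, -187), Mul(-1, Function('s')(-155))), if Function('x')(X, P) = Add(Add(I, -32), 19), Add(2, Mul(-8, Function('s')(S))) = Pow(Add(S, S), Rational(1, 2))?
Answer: Add(Rational(-57, 4), Mul(Rational(1, 8), I, Pow(310, Rational(1, 2)))) ≈ Add(-14.250, Mul(2.2009, I))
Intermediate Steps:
Function('s')(S) = Add(Rational(1, 4), Mul(Rational(-1, 8), Pow(2, Rational(1, 2)), Pow(S, Rational(1, 2)))) (Function('s')(S) = Add(Rational(1, 4), Mul(Rational(-1, 8), Pow(Add(S, S), Rational(1, 2)))) = Add(Rational(1, 4), Mul(Rational(-1, 8), Pow(Mul(2, S), Rational(1, 2)))) = Add(Rational(1, 4), Mul(Rational(-1, 8), Mul(Pow(2, Rational(1, 2)), Pow(S, Rational(1, 2))))) = Add(Rational(1, 4), Mul(Rational(-1, 8), Pow(2, Rational(1, 2)), Pow(S, Rational(1, 2)))))
Function('x')(X, P) = -14 (Function('x')(X, P) = Add(Add(-1, -32), 19) = Add(-33, 19) = -14)
Add(Function('x')(-11, -187), Mul(-1, Function('s')(-155))) = Add(-14, Mul(-1, Add(Rational(1, 4), Mul(Rational(-1, 8), Pow(2, Rational(1, 2)), Pow(-155, Rational(1, 2)))))) = Add(-14, Mul(-1, Add(Rational(1, 4), Mul(Rational(-1, 8), Pow(2, Rational(1, 2)), Mul(I, Pow(155, Rational(1, 2))))))) = Add(-14, Mul(-1, Add(Rational(1, 4), Mul(Rational(-1, 8), I, Pow(310, Rational(1, 2)))))) = Add(-14, Add(Rational(-1, 4), Mul(Rational(1, 8), I, Pow(310, Rational(1, 2))))) = Add(Rational(-57, 4), Mul(Rational(1, 8), I, Pow(310, Rational(1, 2))))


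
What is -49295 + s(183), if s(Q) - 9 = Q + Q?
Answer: -48920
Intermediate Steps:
s(Q) = 9 + 2*Q (s(Q) = 9 + (Q + Q) = 9 + 2*Q)
-49295 + s(183) = -49295 + (9 + 2*183) = -49295 + (9 + 366) = -49295 + 375 = -48920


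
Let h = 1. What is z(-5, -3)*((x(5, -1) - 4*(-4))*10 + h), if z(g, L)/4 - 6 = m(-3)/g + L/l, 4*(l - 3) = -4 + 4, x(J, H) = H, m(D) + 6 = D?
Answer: 20536/5 ≈ 4107.2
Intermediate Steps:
m(D) = -6 + D
l = 3 (l = 3 + (-4 + 4)/4 = 3 + (¼)*0 = 3 + 0 = 3)
z(g, L) = 24 - 36/g + 4*L/3 (z(g, L) = 24 + 4*((-6 - 3)/g + L/3) = 24 + 4*(-9/g + L*(⅓)) = 24 + 4*(-9/g + L/3) = 24 + (-36/g + 4*L/3) = 24 - 36/g + 4*L/3)
z(-5, -3)*((x(5, -1) - 4*(-4))*10 + h) = (24 - 36/(-5) + (4/3)*(-3))*((-1 - 4*(-4))*10 + 1) = (24 - 36*(-⅕) - 4)*((-1 + 16)*10 + 1) = (24 + 36/5 - 4)*(15*10 + 1) = 136*(150 + 1)/5 = (136/5)*151 = 20536/5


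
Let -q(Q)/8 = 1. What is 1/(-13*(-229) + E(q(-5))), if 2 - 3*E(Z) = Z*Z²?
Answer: 3/9445 ≈ 0.00031763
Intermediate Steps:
q(Q) = -8 (q(Q) = -8*1 = -8)
E(Z) = ⅔ - Z³/3 (E(Z) = ⅔ - Z*Z²/3 = ⅔ - Z³/3)
1/(-13*(-229) + E(q(-5))) = 1/(-13*(-229) + (⅔ - ⅓*(-8)³)) = 1/(2977 + (⅔ - ⅓*(-512))) = 1/(2977 + (⅔ + 512/3)) = 1/(2977 + 514/3) = 1/(9445/3) = 3/9445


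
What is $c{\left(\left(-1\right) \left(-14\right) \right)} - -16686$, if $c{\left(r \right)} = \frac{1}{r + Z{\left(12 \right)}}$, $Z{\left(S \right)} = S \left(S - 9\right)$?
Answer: $\frac{834301}{50} \approx 16686.0$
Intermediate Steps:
$Z{\left(S \right)} = S \left(-9 + S\right)$
$c{\left(r \right)} = \frac{1}{36 + r}$ ($c{\left(r \right)} = \frac{1}{r + 12 \left(-9 + 12\right)} = \frac{1}{r + 12 \cdot 3} = \frac{1}{r + 36} = \frac{1}{36 + r}$)
$c{\left(\left(-1\right) \left(-14\right) \right)} - -16686 = \frac{1}{36 - -14} - -16686 = \frac{1}{36 + 14} + 16686 = \frac{1}{50} + 16686 = \frac{834301}{50}$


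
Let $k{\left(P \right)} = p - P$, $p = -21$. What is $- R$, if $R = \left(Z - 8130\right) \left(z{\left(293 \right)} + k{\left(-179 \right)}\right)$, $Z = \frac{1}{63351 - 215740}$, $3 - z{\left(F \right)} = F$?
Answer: $- \frac{163537779372}{152389} \approx -1.0732 \cdot 10^{6}$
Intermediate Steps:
$z{\left(F \right)} = 3 - F$
$k{\left(P \right)} = -21 - P$
$Z = - \frac{1}{152389}$ ($Z = \frac{1}{-152389} = - \frac{1}{152389} \approx -6.5622 \cdot 10^{-6}$)
$R = \frac{163537779372}{152389}$ ($R = \left(- \frac{1}{152389} - 8130\right) \left(\left(3 - 293\right) - -158\right) = - \frac{1238922571 \left(\left(3 - 293\right) + \left(-21 + 179\right)\right)}{152389} = - \frac{1238922571 \left(-290 + 158\right)}{152389} = \left(- \frac{1238922571}{152389}\right) \left(-132\right) = \frac{163537779372}{152389} \approx 1.0732 \cdot 10^{6}$)
$- R = \left(-1\right) \frac{163537779372}{152389} = - \frac{163537779372}{152389}$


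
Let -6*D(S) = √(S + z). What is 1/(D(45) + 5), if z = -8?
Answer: 180/863 + 6*√37/863 ≈ 0.25086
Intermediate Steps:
D(S) = -√(-8 + S)/6 (D(S) = -√(S - 8)/6 = -√(-8 + S)/6)
1/(D(45) + 5) = 1/(-√(-8 + 45)/6 + 5) = 1/(-√37/6 + 5) = 1/(5 - √37/6)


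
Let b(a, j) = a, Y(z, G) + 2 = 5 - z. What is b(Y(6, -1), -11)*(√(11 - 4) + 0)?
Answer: -3*√7 ≈ -7.9373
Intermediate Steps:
Y(z, G) = 3 - z (Y(z, G) = -2 + (5 - z) = 3 - z)
b(Y(6, -1), -11)*(√(11 - 4) + 0) = (3 - 1*6)*(√(11 - 4) + 0) = (3 - 6)*(√7 + 0) = -3*√7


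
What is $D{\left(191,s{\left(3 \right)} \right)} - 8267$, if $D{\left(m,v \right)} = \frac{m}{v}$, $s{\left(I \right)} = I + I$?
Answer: $- \frac{49411}{6} \approx -8235.2$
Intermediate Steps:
$s{\left(I \right)} = 2 I$
$D{\left(191,s{\left(3 \right)} \right)} - 8267 = \frac{191}{2 \cdot 3} - 8267 = \frac{191}{6} - 8267 = - \frac{49411}{6}$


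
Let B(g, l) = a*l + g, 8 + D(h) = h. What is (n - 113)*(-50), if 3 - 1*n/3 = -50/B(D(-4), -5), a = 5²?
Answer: 719900/137 ≈ 5254.7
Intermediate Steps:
a = 25
D(h) = -8 + h
B(g, l) = g + 25*l (B(g, l) = 25*l + g = g + 25*l)
n = 1083/137 (n = 9 - (-150)/((-8 - 4) + 25*(-5)) = 9 - (-150)/(-12 - 125) = 9 - (-150)/(-137) = 9 - (-150)*(-1)/137 = 9 - 3*50/137 = 9 - 150/137 = 1083/137 ≈ 7.9051)
(n - 113)*(-50) = (1083/137 - 113)*(-50) = -14398/137*(-50) = 719900/137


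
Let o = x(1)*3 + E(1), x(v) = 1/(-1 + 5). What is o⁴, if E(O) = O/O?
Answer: 2401/256 ≈ 9.3789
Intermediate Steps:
E(O) = 1
x(v) = ¼ (x(v) = 1/4 = ¼)
o = 7/4 (o = (¼)*3 + 1 = ¾ + 1 = 7/4 ≈ 1.7500)
o⁴ = (7/4)⁴ = 2401/256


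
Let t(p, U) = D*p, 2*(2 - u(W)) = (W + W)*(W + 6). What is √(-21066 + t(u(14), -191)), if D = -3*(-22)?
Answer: I*√39414 ≈ 198.53*I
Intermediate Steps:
D = 66
u(W) = 2 - W*(6 + W) (u(W) = 2 - (W + W)*(W + 6)/2 = 2 - 2*W*(6 + W)/2 = 2 - W*(6 + W))
t(p, U) = 66*p
√(-21066 + t(u(14), -191)) = √(-21066 + 66*(2 - 1*14² - 6*14)) = √(-21066 + 66*(2 - 1*196 - 84)) = √(-21066 + 66*(2 - 196 - 84)) = √(-21066 + 66*(-278)) = √(-21066 - 18348) = √(-39414) = I*√39414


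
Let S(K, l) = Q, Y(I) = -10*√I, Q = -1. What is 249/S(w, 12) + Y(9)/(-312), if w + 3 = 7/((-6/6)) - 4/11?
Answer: -12943/52 ≈ -248.90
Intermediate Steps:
w = -114/11 (w = -3 + (7/((-6/6)) - 4/11) = -3 + (7/((-6*⅙)) - 4*1/11) = -3 + (7/(-1) - 4/11) = -3 + (7*(-1) - 4/11) = -3 + (-7 - 4/11) = -3 - 81/11 = -114/11 ≈ -10.364)
S(K, l) = -1
249/S(w, 12) + Y(9)/(-312) = 249/(-1) - 10*√9/(-312) = 249*(-1) - 10*3*(-1/312) = -249 - 30*(-1/312) = -249 + 5/52 = -12943/52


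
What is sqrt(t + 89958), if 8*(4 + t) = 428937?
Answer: sqrt(2297138)/4 ≈ 378.91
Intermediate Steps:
t = 428905/8 (t = -4 + (1/8)*428937 = -4 + 428937/8 = 428905/8 ≈ 53613.)
sqrt(t + 89958) = sqrt(428905/8 + 89958) = sqrt(1148569/8) = sqrt(2297138)/4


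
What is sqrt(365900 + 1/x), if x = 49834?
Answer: sqrt(908686142790234)/49834 ≈ 604.90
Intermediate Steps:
sqrt(365900 + 1/x) = sqrt(365900 + 1/49834) = sqrt(18234260601/49834) = sqrt(908686142790234)/49834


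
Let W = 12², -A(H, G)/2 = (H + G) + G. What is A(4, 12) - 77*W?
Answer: -11144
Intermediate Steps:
A(H, G) = -4*G - 2*H (A(H, G) = -2*((H + G) + G) = -2*((G + H) + G) = -2*(H + 2*G) = -4*G - 2*H)
W = 144
A(4, 12) - 77*W = (-4*12 - 2*4) - 77*144 = (-48 - 8) - 11088 = -56 - 11088 = -11144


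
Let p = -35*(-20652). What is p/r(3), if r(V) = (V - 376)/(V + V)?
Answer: -4336920/373 ≈ -11627.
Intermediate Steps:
p = 722820
r(V) = (-376 + V)/(2*V) (r(V) = (-376 + V)/((2*V)) = (-376 + V)*(1/(2*V)) = (-376 + V)/(2*V))
p/r(3) = 722820/(((½)*(-376 + 3)/3)) = 722820/(((½)*(⅓)*(-373))) = 722820/(-373/6) = 722820*(-6/373) = -4336920/373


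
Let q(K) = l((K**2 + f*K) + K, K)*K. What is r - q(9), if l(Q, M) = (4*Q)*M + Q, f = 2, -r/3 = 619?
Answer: -37821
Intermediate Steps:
r = -1857 (r = -3*619 = -1857)
l(Q, M) = Q + 4*M*Q (l(Q, M) = 4*M*Q + Q = Q + 4*M*Q)
q(K) = K*(1 + 4*K)*(K**2 + 3*K) (q(K) = (((K**2 + 2*K) + K)*(1 + 4*K))*K = ((K**2 + 3*K)*(1 + 4*K))*K = ((1 + 4*K)*(K**2 + 3*K))*K = K*(1 + 4*K)*(K**2 + 3*K))
r - q(9) = -1857 - 9**2*(1 + 4*9)*(3 + 9) = -1857 - 81*(1 + 36)*12 = -1857 - 81*37*12 = -1857 - 1*35964 = -1857 - 35964 = -37821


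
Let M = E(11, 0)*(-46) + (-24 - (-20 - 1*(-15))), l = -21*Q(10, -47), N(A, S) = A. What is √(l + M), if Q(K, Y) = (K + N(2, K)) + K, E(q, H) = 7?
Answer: I*√803 ≈ 28.337*I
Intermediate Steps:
Q(K, Y) = 2 + 2*K (Q(K, Y) = (K + 2) + K = (2 + K) + K = 2 + 2*K)
l = -462 (l = -21*(2 + 2*10) = -21*(2 + 20) = -21*22 = -462)
M = -341 (M = 7*(-46) + (-24 - (-20 - 1*(-15))) = -322 + (-24 - (-20 + 15)) = -322 + (-24 - 1*(-5)) = -322 + (-24 + 5) = -322 - 19 = -341)
√(l + M) = √(-462 - 341) = √(-803) = I*√803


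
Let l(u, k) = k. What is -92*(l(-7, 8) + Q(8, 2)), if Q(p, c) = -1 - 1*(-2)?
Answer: -828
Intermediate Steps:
Q(p, c) = 1 (Q(p, c) = -1 + 2 = 1)
-92*(l(-7, 8) + Q(8, 2)) = -92*(8 + 1) = -92*9 = -828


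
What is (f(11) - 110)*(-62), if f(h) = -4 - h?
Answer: 7750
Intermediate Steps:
(f(11) - 110)*(-62) = ((-4 - 1*11) - 110)*(-62) = ((-4 - 11) - 110)*(-62) = (-15 - 110)*(-62) = -125*(-62) = 7750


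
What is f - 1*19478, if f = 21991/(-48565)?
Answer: -945971061/48565 ≈ -19478.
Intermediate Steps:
f = -21991/48565 (f = 21991*(-1/48565) = -21991/48565 ≈ -0.45282)
f - 1*19478 = -21991/48565 - 1*19478 = -21991/48565 - 19478 = -945971061/48565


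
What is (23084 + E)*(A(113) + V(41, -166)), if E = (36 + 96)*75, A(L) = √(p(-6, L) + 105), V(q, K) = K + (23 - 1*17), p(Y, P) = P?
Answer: -5277440 + 32984*√218 ≈ -4.7904e+6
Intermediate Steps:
V(q, K) = 6 + K (V(q, K) = K + (23 - 17) = K + 6 = 6 + K)
A(L) = √(105 + L) (A(L) = √(L + 105) = √(105 + L))
E = 9900 (E = 132*75 = 9900)
(23084 + E)*(A(113) + V(41, -166)) = (23084 + 9900)*(√(105 + 113) + (6 - 166)) = 32984*(√218 - 160) = 32984*(-160 + √218) = -5277440 + 32984*√218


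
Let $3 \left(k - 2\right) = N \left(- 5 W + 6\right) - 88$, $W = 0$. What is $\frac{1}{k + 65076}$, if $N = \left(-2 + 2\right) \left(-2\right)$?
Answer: $\frac{3}{195146} \approx 1.5373 \cdot 10^{-5}$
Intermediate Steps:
$N = 0$ ($N = 0 \left(-2\right) = 0$)
$k = - \frac{82}{3}$ ($k = 2 + \frac{0 \left(\left(-5\right) 0 + 6\right) - 88}{3} = 2 + \frac{0 \left(0 + 6\right) - 88}{3} = 2 + \frac{0 \cdot 6 - 88}{3} = 2 + \frac{0 - 88}{3} = 2 + \frac{1}{3} \left(-88\right) = 2 - \frac{88}{3} = - \frac{82}{3} \approx -27.333$)
$\frac{1}{k + 65076} = \frac{1}{- \frac{82}{3} + 65076} = \frac{1}{\frac{195146}{3}} = \frac{3}{195146}$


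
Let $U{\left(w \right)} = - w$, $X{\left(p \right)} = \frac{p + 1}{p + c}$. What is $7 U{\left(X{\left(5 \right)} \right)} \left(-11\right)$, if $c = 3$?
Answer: $\frac{231}{4} \approx 57.75$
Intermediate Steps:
$X{\left(p \right)} = \frac{1 + p}{3 + p}$ ($X{\left(p \right)} = \frac{p + 1}{p + 3} = \frac{1 + p}{3 + p}$)
$7 U{\left(X{\left(5 \right)} \right)} \left(-11\right) = 7 \left(- \frac{1 + 5}{3 + 5}\right) \left(-11\right) = 7 \left(- \frac{6}{8}\right) \left(-11\right) = 7 \left(\left(-1\right) \frac{3}{4}\right) \left(-11\right) = 7 \left(- \frac{3}{4}\right) \left(-11\right) = \left(- \frac{21}{4}\right) \left(-11\right) = \frac{231}{4}$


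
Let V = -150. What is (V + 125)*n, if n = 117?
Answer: -2925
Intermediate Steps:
(V + 125)*n = (-150 + 125)*117 = -25*117 = -2925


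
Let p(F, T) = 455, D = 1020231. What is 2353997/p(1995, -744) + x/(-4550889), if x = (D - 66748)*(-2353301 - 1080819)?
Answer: 214364774605019/295807785 ≈ 7.2468e+5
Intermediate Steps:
x = -3274375039960 (x = (1020231 - 66748)*(-2353301 - 1080819) = 953483*(-3434120) = -3274375039960)
2353997/p(1995, -744) + x/(-4550889) = 2353997/455 - 3274375039960/(-4550889) = 2353997*(1/455) - 3274375039960*(-1/4550889) = 2353997/455 + 3274375039960/4550889 = 214364774605019/295807785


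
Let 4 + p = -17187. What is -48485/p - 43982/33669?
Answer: 876346903/578803779 ≈ 1.5141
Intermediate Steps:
p = -17191 (p = -4 - 17187 = -17191)
-48485/p - 43982/33669 = -48485/(-17191) - 43982/33669 = -48485*(-1/17191) - 43982*1/33669 = 48485/17191 - 43982/33669 = 876346903/578803779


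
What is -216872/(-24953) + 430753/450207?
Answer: 108385872113/11234015271 ≈ 9.6480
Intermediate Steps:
-216872/(-24953) + 430753/450207 = -216872*(-1/24953) + 430753*(1/450207) = 216872/24953 + 430753/450207 = 108385872113/11234015271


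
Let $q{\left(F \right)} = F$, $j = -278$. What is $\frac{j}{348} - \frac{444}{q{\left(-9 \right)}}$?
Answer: $\frac{2815}{58} \approx 48.534$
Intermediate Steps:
$\frac{j}{348} - \frac{444}{q{\left(-9 \right)}} = - \frac{278}{348} - \frac{444}{-9} = \left(-278\right) \frac{1}{348} - - \frac{148}{3} = - \frac{139}{174} + \frac{148}{3} = \frac{2815}{58}$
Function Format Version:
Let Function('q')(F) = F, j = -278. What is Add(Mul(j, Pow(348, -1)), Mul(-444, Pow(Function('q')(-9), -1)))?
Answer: Rational(2815, 58) ≈ 48.534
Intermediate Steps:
Add(Mul(j, Pow(348, -1)), Mul(-444, Pow(Function('q')(-9), -1))) = Add(Mul(-278, Pow(348, -1)), Mul(-444, Pow(-9, -1))) = Add(Mul(-278, Rational(1, 348)), Mul(-444, Rational(-1, 9))) = Add(Rational(-139, 174), Rational(148, 3)) = Rational(2815, 58)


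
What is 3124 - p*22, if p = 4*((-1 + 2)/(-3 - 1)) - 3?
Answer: 3212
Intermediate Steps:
p = -4 (p = 4*(1/(-4)) - 3 = 4*(1*(-¼)) - 3 = 4*(-¼) - 3 = -1 - 3 = -4)
3124 - p*22 = 3124 - (-4)*22 = 3124 - 1*(-88) = 3124 + 88 = 3212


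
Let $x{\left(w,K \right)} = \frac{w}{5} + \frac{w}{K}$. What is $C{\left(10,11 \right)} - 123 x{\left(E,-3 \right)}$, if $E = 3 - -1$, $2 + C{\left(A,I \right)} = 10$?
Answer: $\frac{368}{5} \approx 73.6$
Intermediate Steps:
$C{\left(A,I \right)} = 8$ ($C{\left(A,I \right)} = -2 + 10 = 8$)
$E = 4$ ($E = 3 + 1 = 4$)
$x{\left(w,K \right)} = \frac{w}{5} + \frac{w}{K}$ ($x{\left(w,K \right)} = w \frac{1}{5} + \frac{w}{K} = \frac{w}{5} + \frac{w}{K}$)
$C{\left(10,11 \right)} - 123 x{\left(E,-3 \right)} = 8 - 123 \left(\frac{1}{5} \cdot 4 + \frac{4}{-3}\right) = 8 - 123 \left(\frac{4}{5} + 4 \left(- \frac{1}{3}\right)\right) = 8 - 123 \left(\frac{4}{5} - \frac{4}{3}\right) = 8 - - \frac{328}{5} = 8 + \frac{328}{5} = \frac{368}{5}$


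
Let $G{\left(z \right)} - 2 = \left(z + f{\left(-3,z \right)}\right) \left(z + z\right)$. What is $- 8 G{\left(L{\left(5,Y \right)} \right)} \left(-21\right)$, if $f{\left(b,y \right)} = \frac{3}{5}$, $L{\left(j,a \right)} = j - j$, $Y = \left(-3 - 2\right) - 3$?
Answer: $336$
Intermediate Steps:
$Y = -8$ ($Y = -5 - 3 = -8$)
$L{\left(j,a \right)} = 0$
$f{\left(b,y \right)} = \frac{3}{5}$ ($f{\left(b,y \right)} = 3 \cdot \frac{1}{5} = \frac{3}{5}$)
$G{\left(z \right)} = 2 + 2 z \left(\frac{3}{5} + z\right)$ ($G{\left(z \right)} = 2 + \left(z + \frac{3}{5}\right) \left(z + z\right) = 2 + \left(\frac{3}{5} + z\right) 2 z = 2 + 2 z \left(\frac{3}{5} + z\right)$)
$- 8 G{\left(L{\left(5,Y \right)} \right)} \left(-21\right) = - 8 \left(2 + 2 \cdot 0^{2} + \frac{6}{5} \cdot 0\right) \left(-21\right) = - 8 \left(2 + 2 \cdot 0 + 0\right) \left(-21\right) = - 8 \left(2 + 0 + 0\right) \left(-21\right) = \left(-8\right) 2 \left(-21\right) = \left(-16\right) \left(-21\right) = 336$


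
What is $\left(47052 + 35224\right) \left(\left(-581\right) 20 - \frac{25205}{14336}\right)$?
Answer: $- \frac{3426991319725}{3584} \approx -9.5619 \cdot 10^{8}$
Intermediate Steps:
$\left(47052 + 35224\right) \left(\left(-581\right) 20 - \frac{25205}{14336}\right) = 82276 \left(-11620 - \frac{25205}{14336}\right) = 82276 \left(- \frac{166609525}{14336}\right) = - \frac{3426991319725}{3584}$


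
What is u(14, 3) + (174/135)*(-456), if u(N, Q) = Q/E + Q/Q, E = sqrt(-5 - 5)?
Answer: -8801/15 - 3*I*sqrt(10)/10 ≈ -586.73 - 0.94868*I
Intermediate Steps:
E = I*sqrt(10) (E = sqrt(-10) = I*sqrt(10) ≈ 3.1623*I)
u(N, Q) = 1 - I*Q*sqrt(10)/10 (u(N, Q) = Q/((I*sqrt(10))) + Q/Q = Q*(-I*sqrt(10)/10) + 1 = -I*Q*sqrt(10)/10 + 1 = 1 - I*Q*sqrt(10)/10)
u(14, 3) + (174/135)*(-456) = (1 - 1/10*I*3*sqrt(10)) + (174/135)*(-456) = (1 - 3*I*sqrt(10)/10) + (174*(1/135))*(-456) = (1 - 3*I*sqrt(10)/10) + (58/45)*(-456) = (1 - 3*I*sqrt(10)/10) - 8816/15 = -8801/15 - 3*I*sqrt(10)/10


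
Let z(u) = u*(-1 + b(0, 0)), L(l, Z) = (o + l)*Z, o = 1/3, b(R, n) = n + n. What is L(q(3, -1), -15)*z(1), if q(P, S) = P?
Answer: 50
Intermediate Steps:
b(R, n) = 2*n
o = ⅓ ≈ 0.33333
L(l, Z) = Z*(⅓ + l) (L(l, Z) = (⅓ + l)*Z = Z*(⅓ + l))
z(u) = -u (z(u) = u*(-1 + 2*0) = u*(-1 + 0) = u*(-1) = -u)
L(q(3, -1), -15)*z(1) = (-15*(⅓ + 3))*(-1*1) = -15*10/3*(-1) = -50*(-1) = 50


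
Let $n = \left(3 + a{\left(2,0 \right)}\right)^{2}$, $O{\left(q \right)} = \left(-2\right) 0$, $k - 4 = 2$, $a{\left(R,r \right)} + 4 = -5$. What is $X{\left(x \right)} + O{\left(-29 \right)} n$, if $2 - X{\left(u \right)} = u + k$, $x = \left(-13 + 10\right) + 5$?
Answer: $-6$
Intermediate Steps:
$a{\left(R,r \right)} = -9$ ($a{\left(R,r \right)} = -4 - 5 = -9$)
$k = 6$ ($k = 4 + 2 = 6$)
$x = 2$ ($x = -3 + 5 = 2$)
$X{\left(u \right)} = -4 - u$ ($X{\left(u \right)} = 2 - \left(u + 6\right) = 2 - \left(6 + u\right) = -4 - u$)
$O{\left(q \right)} = 0$
$n = 36$ ($n = \left(3 - 9\right)^{2} = \left(-6\right)^{2} = 36$)
$X{\left(x \right)} + O{\left(-29 \right)} n = \left(-4 - 2\right) + 0 \cdot 36 = \left(-4 - 2\right) + 0 = -6 + 0 = -6$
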